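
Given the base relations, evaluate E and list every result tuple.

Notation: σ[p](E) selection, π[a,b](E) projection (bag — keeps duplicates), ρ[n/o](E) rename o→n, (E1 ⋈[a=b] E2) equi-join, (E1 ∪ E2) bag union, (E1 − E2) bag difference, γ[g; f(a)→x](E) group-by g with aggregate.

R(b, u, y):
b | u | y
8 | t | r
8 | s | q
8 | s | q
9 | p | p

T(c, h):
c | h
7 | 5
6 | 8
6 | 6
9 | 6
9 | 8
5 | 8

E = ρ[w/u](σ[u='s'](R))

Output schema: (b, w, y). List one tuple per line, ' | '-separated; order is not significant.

Row counts bottom-up:
  R → 4
  σ[u='s'](R) → 2
  ρ[w/u](σ[u='s'](R)) → 2

== RESULT ==
b | w | y
8 | s | q
8 | s | q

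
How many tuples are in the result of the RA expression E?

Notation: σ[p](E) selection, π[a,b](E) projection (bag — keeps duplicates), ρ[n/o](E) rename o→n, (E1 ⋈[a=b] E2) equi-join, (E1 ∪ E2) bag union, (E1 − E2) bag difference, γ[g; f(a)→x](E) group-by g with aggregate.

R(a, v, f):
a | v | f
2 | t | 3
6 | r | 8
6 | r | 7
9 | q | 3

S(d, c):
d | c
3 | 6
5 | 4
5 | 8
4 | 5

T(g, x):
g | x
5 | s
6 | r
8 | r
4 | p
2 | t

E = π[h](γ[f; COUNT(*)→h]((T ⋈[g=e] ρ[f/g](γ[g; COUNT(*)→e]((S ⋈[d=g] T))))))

Row counts bottom-up:
  T → 5
  S → 4
  T → 5
  (S ⋈[d=g] T) → 3
  γ[g; COUNT(*)→e]((S ⋈[d=g] T)) → 2
  ρ[f/g](γ[g; COUNT(*)→e]((S ⋈[d=g] T))) → 2
  (T ⋈[g=e] ρ[f/g](γ[g; COUNT(*)→e]((S ⋈[d=g] T)))) → 1
  γ[f; COUNT(*)→h]((T ⋈[g=e] ρ[f/g](γ[g; COUNT(*)→e]((S ⋈[d=g] T))))) → 1
  π[h](γ[f; COUNT(*)→h]((T ⋈[g=e] ρ[f/g](γ[g; COUNT(*)→e]((S ⋈[d=g] T)))))) → 1

|E| = 1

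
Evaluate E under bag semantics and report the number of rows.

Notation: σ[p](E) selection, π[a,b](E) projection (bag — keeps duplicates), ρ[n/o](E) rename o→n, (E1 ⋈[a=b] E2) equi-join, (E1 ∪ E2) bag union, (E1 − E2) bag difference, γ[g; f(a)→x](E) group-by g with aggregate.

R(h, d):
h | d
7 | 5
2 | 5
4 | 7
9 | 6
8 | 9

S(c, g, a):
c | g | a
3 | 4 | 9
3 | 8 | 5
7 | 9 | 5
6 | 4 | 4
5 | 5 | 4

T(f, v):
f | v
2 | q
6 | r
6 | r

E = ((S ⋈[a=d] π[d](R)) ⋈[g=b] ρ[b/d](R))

Subexpression sizes:
  S → 5
  R → 5
  π[d](R) → 5
  (S ⋈[a=d] π[d](R)) → 5
  R → 5
  ρ[b/d](R) → 5
  ((S ⋈[a=d] π[d](R)) ⋈[g=b] ρ[b/d](R)) → 2

|E| = 2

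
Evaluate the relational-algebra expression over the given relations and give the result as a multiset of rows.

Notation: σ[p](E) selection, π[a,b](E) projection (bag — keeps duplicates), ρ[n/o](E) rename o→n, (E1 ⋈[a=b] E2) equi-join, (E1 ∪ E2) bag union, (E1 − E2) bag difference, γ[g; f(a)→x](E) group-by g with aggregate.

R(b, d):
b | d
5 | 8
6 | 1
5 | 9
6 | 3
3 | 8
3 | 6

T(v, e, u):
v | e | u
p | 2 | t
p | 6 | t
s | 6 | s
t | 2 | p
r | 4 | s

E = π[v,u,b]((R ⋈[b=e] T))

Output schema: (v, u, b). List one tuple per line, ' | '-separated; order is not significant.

Per-node cardinality:
  R → 6
  T → 5
  (R ⋈[b=e] T) → 4
  π[v,u,b]((R ⋈[b=e] T)) → 4

== RESULT ==
v | u | b
p | t | 6
p | t | 6
s | s | 6
s | s | 6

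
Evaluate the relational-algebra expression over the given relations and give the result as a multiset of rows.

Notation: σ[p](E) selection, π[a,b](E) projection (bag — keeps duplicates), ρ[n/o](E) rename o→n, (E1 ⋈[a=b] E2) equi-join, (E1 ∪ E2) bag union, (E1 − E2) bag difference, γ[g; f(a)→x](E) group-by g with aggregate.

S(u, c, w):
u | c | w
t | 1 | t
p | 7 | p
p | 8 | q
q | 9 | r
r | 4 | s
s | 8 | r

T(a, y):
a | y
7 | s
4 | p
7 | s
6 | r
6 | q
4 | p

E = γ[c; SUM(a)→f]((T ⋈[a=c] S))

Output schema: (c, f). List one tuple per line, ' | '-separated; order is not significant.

Row counts bottom-up:
  T → 6
  S → 6
  (T ⋈[a=c] S) → 4
  γ[c; SUM(a)→f]((T ⋈[a=c] S)) → 2

== RESULT ==
c | f
4 | 8
7 | 14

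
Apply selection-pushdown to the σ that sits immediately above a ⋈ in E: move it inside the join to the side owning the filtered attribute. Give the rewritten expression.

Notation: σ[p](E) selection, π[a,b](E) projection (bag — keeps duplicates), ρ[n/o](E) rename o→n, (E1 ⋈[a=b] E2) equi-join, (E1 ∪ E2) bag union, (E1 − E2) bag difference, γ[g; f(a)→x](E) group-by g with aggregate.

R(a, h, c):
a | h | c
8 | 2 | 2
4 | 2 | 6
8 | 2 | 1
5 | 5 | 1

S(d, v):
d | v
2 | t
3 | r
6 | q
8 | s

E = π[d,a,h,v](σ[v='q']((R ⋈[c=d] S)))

σ filters on v, owned by the right side.
E' = π[d,a,h,v]((R ⋈[c=d] σ[v='q'](S)))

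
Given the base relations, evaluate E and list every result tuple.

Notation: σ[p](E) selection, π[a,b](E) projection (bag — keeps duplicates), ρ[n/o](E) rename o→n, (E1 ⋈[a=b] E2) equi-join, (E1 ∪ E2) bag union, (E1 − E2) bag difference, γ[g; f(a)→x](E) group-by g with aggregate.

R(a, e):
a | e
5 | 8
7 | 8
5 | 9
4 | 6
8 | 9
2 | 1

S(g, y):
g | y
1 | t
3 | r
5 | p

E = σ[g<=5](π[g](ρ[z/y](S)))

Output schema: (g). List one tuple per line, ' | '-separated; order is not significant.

Per-node cardinality:
  S → 3
  ρ[z/y](S) → 3
  π[g](ρ[z/y](S)) → 3
  σ[g<=5](π[g](ρ[z/y](S))) → 3

== RESULT ==
g
1
3
5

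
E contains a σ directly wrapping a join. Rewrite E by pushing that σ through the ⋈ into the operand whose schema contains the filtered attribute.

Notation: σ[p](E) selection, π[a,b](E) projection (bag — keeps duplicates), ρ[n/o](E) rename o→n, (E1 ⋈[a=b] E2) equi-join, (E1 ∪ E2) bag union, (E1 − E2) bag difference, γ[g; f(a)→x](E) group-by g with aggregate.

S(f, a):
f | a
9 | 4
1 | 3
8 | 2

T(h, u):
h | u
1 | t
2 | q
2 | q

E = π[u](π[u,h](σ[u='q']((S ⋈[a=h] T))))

σ filters on u, owned by the right side.
E' = π[u](π[u,h]((S ⋈[a=h] σ[u='q'](T))))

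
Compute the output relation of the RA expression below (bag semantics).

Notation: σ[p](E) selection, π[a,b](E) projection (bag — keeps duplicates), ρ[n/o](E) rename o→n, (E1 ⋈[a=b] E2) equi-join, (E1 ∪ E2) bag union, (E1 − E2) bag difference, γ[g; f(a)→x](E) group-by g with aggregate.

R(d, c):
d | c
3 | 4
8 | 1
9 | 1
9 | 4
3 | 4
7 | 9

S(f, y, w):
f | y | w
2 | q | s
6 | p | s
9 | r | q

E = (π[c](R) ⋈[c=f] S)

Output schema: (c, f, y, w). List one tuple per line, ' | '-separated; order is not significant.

Row counts bottom-up:
  R → 6
  π[c](R) → 6
  S → 3
  (π[c](R) ⋈[c=f] S) → 1

== RESULT ==
c | f | y | w
9 | 9 | r | q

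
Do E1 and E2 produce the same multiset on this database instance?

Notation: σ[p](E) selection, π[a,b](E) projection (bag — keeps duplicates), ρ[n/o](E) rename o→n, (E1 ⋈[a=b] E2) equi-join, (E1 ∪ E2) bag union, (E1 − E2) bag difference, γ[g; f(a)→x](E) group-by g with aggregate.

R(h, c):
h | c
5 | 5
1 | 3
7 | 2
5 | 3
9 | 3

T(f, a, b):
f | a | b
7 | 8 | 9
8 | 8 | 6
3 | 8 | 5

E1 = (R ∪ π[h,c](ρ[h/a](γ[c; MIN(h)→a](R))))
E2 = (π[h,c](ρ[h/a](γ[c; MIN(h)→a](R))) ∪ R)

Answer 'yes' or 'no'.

E1 row counts bottom-up:
  R → 5
  R → 5
  γ[c; MIN(h)→a](R) → 3
  ρ[h/a](γ[c; MIN(h)→a](R)) → 3
  π[h,c](ρ[h/a](γ[c; MIN(h)→a](R))) → 3
  (R ∪ π[h,c](ρ[h/a](γ[c; MIN(h)→a](R)))) → 8
E2 row counts bottom-up:
  R → 5
  γ[c; MIN(h)→a](R) → 3
  ρ[h/a](γ[c; MIN(h)→a](R)) → 3
  π[h,c](ρ[h/a](γ[c; MIN(h)→a](R))) → 3
  R → 5
  (π[h,c](ρ[h/a](γ[c; MIN(h)→a](R))) ∪ R) → 8

E1 and E2 produce the same multiset:
h | c
1 | 3
1 | 3
5 | 3
5 | 5
5 | 5
7 | 2
7 | 2
9 | 3

yes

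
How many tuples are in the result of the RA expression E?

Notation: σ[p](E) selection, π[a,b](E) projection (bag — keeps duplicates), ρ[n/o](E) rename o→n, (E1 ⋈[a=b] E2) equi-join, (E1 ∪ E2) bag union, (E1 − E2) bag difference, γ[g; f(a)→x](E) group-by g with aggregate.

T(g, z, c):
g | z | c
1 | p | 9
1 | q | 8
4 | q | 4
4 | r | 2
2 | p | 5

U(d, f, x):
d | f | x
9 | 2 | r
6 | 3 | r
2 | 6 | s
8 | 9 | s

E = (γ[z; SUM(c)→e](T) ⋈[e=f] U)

Per-node cardinality:
  T → 5
  γ[z; SUM(c)→e](T) → 3
  U → 4
  (γ[z; SUM(c)→e](T) ⋈[e=f] U) → 1

|E| = 1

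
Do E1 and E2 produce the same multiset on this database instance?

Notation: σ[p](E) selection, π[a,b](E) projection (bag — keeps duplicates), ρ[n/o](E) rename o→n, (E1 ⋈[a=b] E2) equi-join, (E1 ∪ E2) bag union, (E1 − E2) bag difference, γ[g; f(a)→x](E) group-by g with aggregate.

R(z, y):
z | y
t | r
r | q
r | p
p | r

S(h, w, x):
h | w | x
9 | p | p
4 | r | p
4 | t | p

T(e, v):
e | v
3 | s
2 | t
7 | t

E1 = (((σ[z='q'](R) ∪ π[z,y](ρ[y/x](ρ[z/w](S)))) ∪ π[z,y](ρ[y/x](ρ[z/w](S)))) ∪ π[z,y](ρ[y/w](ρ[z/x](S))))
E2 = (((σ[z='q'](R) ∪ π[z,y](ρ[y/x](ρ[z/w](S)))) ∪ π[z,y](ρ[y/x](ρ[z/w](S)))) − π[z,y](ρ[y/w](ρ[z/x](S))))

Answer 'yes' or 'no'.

E1 row counts bottom-up:
  R → 4
  σ[z='q'](R) → 0
  S → 3
  ρ[z/w](S) → 3
  ρ[y/x](ρ[z/w](S)) → 3
  π[z,y](ρ[y/x](ρ[z/w](S))) → 3
  (σ[z='q'](R) ∪ π[z,y](ρ[y/x](ρ[z/w](S)))) → 3
  S → 3
  ρ[z/w](S) → 3
  ρ[y/x](ρ[z/w](S)) → 3
  π[z,y](ρ[y/x](ρ[z/w](S))) → 3
  ((σ[z='q'](R) ∪ π[z,y](ρ[y/x](ρ[z/w](S)))) ∪ π[z,y](ρ[y/x](ρ[z/w](S)))) → 6
  S → 3
  ρ[z/x](S) → 3
  ρ[y/w](ρ[z/x](S)) → 3
  π[z,y](ρ[y/w](ρ[z/x](S))) → 3
  (((σ[z='q'](R) ∪ π[z,y](ρ[y/x](ρ[z/w](S)))) ∪ π[z,y](ρ[y/x](ρ[z/w](S)))) ∪ π[z,y](ρ[y/w](ρ[z/x](S)))) → 9
E2 row counts bottom-up:
  R → 4
  σ[z='q'](R) → 0
  S → 3
  ρ[z/w](S) → 3
  ρ[y/x](ρ[z/w](S)) → 3
  π[z,y](ρ[y/x](ρ[z/w](S))) → 3
  (σ[z='q'](R) ∪ π[z,y](ρ[y/x](ρ[z/w](S)))) → 3
  S → 3
  ρ[z/w](S) → 3
  ρ[y/x](ρ[z/w](S)) → 3
  π[z,y](ρ[y/x](ρ[z/w](S))) → 3
  ((σ[z='q'](R) ∪ π[z,y](ρ[y/x](ρ[z/w](S)))) ∪ π[z,y](ρ[y/x](ρ[z/w](S)))) → 6
  S → 3
  ρ[z/x](S) → 3
  ρ[y/w](ρ[z/x](S)) → 3
  π[z,y](ρ[y/w](ρ[z/x](S))) → 3
  (((σ[z='q'](R) ∪ π[z,y](ρ[y/x](ρ[z/w](S)))) ∪ π[z,y](ρ[y/x](ρ[z/w](S)))) − π[z,y](ρ[y/w](ρ[z/x](S)))) → 5

E1 result:
z | y
p | p
p | p
p | p
p | r
p | t
r | p
r | p
t | p
t | p
E2 result:
z | y
p | p
r | p
r | p
t | p
t | p
Witness: ('p', 'r') appears 1× in E1 but 0× in E2.

no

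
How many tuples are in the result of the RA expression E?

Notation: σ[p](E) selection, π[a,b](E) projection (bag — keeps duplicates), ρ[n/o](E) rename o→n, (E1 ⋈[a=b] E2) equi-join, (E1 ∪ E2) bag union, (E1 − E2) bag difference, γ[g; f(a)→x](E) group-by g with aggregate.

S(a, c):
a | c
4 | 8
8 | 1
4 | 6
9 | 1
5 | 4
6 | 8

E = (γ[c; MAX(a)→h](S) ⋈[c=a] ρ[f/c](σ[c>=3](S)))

Stepwise |·|:
  S → 6
  γ[c; MAX(a)→h](S) → 4
  S → 6
  σ[c>=3](S) → 4
  ρ[f/c](σ[c>=3](S)) → 4
  (γ[c; MAX(a)→h](S) ⋈[c=a] ρ[f/c](σ[c>=3](S))) → 3

|E| = 3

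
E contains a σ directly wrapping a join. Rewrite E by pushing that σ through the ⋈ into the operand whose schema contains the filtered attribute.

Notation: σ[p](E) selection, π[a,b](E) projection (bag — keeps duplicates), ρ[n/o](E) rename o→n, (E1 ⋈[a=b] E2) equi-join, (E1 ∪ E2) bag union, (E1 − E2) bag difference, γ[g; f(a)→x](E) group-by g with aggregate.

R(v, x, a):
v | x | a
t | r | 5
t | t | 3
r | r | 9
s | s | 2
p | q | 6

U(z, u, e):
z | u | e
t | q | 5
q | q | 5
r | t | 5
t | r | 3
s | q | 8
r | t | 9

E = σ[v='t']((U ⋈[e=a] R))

σ filters on v, owned by the right side.
E' = (U ⋈[e=a] σ[v='t'](R))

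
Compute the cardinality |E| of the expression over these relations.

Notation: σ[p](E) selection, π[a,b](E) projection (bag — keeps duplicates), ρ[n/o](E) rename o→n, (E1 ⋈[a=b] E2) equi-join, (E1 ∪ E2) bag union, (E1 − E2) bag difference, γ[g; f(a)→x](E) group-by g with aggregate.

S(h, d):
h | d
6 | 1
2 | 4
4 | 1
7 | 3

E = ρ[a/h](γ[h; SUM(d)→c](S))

Row counts bottom-up:
  S → 4
  γ[h; SUM(d)→c](S) → 4
  ρ[a/h](γ[h; SUM(d)→c](S)) → 4

|E| = 4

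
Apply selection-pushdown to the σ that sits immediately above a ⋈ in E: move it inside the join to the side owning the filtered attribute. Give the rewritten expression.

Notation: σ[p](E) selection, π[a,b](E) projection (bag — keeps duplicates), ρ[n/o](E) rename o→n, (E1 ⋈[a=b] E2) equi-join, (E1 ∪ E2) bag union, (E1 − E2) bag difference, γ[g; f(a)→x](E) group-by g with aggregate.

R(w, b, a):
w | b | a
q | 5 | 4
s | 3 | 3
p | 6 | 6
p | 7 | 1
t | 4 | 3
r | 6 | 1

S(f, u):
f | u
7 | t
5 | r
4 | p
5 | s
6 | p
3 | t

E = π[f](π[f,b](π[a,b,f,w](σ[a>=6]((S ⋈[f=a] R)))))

σ filters on a, owned by the right side.
E' = π[f](π[f,b](π[a,b,f,w]((S ⋈[f=a] σ[a>=6](R)))))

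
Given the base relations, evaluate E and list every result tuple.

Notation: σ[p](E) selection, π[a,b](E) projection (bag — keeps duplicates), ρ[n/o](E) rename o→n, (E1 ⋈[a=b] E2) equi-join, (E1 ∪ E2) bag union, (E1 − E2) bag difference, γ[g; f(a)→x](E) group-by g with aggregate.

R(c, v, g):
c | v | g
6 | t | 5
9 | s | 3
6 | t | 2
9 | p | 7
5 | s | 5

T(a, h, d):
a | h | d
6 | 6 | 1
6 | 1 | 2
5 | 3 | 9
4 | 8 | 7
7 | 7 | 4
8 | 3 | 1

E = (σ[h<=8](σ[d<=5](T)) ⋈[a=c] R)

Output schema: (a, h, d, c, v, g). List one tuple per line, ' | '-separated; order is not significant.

Stepwise |·|:
  T → 6
  σ[d<=5](T) → 4
  σ[h<=8](σ[d<=5](T)) → 4
  R → 5
  (σ[h<=8](σ[d<=5](T)) ⋈[a=c] R) → 4

== RESULT ==
a | h | d | c | v | g
6 | 1 | 2 | 6 | t | 2
6 | 1 | 2 | 6 | t | 5
6 | 6 | 1 | 6 | t | 2
6 | 6 | 1 | 6 | t | 5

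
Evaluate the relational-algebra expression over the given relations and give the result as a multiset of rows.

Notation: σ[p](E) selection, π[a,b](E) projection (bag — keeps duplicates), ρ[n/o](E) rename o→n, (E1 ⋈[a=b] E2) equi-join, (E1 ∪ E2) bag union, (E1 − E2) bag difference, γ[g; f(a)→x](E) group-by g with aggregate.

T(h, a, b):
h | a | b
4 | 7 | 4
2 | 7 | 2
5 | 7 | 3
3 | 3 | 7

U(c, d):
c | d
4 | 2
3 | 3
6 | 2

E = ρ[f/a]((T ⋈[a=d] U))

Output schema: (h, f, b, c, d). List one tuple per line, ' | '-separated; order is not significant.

Per-node cardinality:
  T → 4
  U → 3
  (T ⋈[a=d] U) → 1
  ρ[f/a]((T ⋈[a=d] U)) → 1

== RESULT ==
h | f | b | c | d
3 | 3 | 7 | 3 | 3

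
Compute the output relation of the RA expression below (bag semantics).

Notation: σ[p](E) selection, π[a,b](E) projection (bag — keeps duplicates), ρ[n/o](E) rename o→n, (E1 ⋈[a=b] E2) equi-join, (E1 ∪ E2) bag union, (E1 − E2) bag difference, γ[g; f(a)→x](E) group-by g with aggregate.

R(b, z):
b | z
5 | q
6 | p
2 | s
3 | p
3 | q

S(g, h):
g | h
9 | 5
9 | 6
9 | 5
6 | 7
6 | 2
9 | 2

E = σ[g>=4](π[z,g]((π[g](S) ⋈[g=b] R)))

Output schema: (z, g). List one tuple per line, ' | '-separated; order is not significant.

Per-node cardinality:
  S → 6
  π[g](S) → 6
  R → 5
  (π[g](S) ⋈[g=b] R) → 2
  π[z,g]((π[g](S) ⋈[g=b] R)) → 2
  σ[g>=4](π[z,g]((π[g](S) ⋈[g=b] R))) → 2

== RESULT ==
z | g
p | 6
p | 6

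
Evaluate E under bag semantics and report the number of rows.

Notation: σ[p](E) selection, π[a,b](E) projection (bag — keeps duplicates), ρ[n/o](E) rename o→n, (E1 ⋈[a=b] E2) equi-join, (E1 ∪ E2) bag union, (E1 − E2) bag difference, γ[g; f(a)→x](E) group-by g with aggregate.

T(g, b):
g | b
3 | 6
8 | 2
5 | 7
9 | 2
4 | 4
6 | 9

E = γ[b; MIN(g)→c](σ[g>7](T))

Per-node cardinality:
  T → 6
  σ[g>7](T) → 2
  γ[b; MIN(g)→c](σ[g>7](T)) → 1

|E| = 1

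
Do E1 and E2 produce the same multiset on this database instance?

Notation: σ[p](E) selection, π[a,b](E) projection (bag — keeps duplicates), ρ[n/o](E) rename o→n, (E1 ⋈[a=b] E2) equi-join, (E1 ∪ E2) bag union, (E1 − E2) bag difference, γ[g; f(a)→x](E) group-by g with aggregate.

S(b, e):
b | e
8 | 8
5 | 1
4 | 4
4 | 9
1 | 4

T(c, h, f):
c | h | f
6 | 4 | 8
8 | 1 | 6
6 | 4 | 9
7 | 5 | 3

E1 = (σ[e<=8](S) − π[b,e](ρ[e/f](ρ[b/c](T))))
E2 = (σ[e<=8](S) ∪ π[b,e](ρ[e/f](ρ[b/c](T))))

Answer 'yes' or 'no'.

E1 per-node cardinality:
  S → 5
  σ[e<=8](S) → 4
  T → 4
  ρ[b/c](T) → 4
  ρ[e/f](ρ[b/c](T)) → 4
  π[b,e](ρ[e/f](ρ[b/c](T))) → 4
  (σ[e<=8](S) − π[b,e](ρ[e/f](ρ[b/c](T)))) → 4
E2 per-node cardinality:
  S → 5
  σ[e<=8](S) → 4
  T → 4
  ρ[b/c](T) → 4
  ρ[e/f](ρ[b/c](T)) → 4
  π[b,e](ρ[e/f](ρ[b/c](T))) → 4
  (σ[e<=8](S) ∪ π[b,e](ρ[e/f](ρ[b/c](T)))) → 8

E1 result:
b | e
1 | 4
4 | 4
5 | 1
8 | 8
E2 result:
b | e
1 | 4
4 | 4
5 | 1
6 | 8
6 | 9
7 | 3
8 | 6
8 | 8
Witness: (6, 8) appears 0× in E1 but 1× in E2.

no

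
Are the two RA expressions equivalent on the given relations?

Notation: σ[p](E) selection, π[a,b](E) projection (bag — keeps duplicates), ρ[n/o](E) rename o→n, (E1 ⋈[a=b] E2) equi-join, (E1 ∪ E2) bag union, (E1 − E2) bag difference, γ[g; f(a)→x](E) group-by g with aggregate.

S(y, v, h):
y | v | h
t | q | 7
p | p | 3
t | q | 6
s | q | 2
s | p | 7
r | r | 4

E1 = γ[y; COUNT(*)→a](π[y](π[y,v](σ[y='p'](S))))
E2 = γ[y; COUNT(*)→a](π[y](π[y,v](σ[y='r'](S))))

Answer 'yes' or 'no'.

E1 subexpression sizes:
  S → 6
  σ[y='p'](S) → 1
  π[y,v](σ[y='p'](S)) → 1
  π[y](π[y,v](σ[y='p'](S))) → 1
  γ[y; COUNT(*)→a](π[y](π[y,v](σ[y='p'](S)))) → 1
E2 subexpression sizes:
  S → 6
  σ[y='r'](S) → 1
  π[y,v](σ[y='r'](S)) → 1
  π[y](π[y,v](σ[y='r'](S))) → 1
  γ[y; COUNT(*)→a](π[y](π[y,v](σ[y='r'](S)))) → 1

E1 result:
y | a
p | 1
E2 result:
y | a
r | 1
Witness: ('r', 1) appears 0× in E1 but 1× in E2.

no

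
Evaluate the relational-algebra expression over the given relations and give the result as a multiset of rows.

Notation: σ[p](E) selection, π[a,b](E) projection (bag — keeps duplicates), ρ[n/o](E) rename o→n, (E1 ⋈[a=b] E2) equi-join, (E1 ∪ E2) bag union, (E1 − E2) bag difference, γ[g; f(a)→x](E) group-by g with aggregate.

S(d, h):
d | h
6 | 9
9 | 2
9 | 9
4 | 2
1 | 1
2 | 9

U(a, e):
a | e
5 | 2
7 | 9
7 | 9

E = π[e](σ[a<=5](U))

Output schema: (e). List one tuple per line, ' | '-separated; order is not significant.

Subexpression sizes:
  U → 3
  σ[a<=5](U) → 1
  π[e](σ[a<=5](U)) → 1

== RESULT ==
e
2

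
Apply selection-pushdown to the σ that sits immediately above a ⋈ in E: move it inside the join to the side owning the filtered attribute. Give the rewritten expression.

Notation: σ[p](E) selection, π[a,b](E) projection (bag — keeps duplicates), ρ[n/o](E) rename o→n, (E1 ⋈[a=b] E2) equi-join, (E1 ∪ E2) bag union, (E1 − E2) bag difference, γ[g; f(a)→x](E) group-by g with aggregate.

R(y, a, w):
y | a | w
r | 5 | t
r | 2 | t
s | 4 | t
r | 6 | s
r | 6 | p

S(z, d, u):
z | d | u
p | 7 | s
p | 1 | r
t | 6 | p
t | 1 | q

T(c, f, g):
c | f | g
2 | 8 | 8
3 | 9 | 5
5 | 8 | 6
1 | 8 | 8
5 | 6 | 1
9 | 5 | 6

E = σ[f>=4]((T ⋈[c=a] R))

σ filters on f, owned by the left side.
E' = (σ[f>=4](T) ⋈[c=a] R)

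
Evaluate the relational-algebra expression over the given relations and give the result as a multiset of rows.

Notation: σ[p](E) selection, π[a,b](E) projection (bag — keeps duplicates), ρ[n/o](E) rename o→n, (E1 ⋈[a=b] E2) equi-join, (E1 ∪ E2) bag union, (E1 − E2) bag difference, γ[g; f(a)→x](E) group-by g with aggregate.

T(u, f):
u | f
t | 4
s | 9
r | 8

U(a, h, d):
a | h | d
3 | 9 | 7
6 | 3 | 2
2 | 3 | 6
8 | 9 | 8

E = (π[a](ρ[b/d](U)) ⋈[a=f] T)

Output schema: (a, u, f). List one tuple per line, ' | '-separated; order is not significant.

Row counts bottom-up:
  U → 4
  ρ[b/d](U) → 4
  π[a](ρ[b/d](U)) → 4
  T → 3
  (π[a](ρ[b/d](U)) ⋈[a=f] T) → 1

== RESULT ==
a | u | f
8 | r | 8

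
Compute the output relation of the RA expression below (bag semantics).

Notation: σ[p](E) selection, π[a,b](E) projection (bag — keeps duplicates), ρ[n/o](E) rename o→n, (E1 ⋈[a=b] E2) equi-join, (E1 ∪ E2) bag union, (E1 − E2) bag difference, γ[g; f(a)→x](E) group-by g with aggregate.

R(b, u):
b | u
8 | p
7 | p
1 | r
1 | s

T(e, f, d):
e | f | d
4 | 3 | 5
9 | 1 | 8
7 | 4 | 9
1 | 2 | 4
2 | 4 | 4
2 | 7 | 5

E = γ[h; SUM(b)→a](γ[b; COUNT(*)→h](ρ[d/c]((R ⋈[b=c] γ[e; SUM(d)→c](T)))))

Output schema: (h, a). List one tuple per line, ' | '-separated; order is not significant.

Per-node cardinality:
  R → 4
  T → 6
  γ[e; SUM(d)→c](T) → 5
  (R ⋈[b=c] γ[e; SUM(d)→c](T)) → 1
  ρ[d/c]((R ⋈[b=c] γ[e; SUM(d)→c](T))) → 1
  γ[b; COUNT(*)→h](ρ[d/c]((R ⋈[b=c] γ[e; SUM(d)→c](T)))) → 1
  γ[h; SUM(b)→a](γ[b; COUNT(*)→h](ρ[d/c]((R ⋈[b=c] γ[e; SUM(d)→c](T))))) → 1

== RESULT ==
h | a
1 | 8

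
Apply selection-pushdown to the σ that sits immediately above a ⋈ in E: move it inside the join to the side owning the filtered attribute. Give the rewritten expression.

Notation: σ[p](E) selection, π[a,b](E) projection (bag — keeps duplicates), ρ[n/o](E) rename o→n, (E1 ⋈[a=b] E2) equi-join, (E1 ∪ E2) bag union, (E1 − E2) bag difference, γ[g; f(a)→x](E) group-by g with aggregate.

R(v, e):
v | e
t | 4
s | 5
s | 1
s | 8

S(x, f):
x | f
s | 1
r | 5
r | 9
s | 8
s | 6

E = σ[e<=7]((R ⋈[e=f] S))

σ filters on e, owned by the left side.
E' = (σ[e<=7](R) ⋈[e=f] S)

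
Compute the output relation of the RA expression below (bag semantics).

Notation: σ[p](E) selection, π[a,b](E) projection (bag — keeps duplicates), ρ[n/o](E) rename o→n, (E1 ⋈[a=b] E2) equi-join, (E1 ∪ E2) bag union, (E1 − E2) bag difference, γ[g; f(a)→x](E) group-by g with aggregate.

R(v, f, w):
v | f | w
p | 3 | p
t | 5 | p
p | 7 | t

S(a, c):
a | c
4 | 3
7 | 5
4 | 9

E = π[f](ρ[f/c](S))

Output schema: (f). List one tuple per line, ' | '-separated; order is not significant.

Stepwise |·|:
  S → 3
  ρ[f/c](S) → 3
  π[f](ρ[f/c](S)) → 3

== RESULT ==
f
3
5
9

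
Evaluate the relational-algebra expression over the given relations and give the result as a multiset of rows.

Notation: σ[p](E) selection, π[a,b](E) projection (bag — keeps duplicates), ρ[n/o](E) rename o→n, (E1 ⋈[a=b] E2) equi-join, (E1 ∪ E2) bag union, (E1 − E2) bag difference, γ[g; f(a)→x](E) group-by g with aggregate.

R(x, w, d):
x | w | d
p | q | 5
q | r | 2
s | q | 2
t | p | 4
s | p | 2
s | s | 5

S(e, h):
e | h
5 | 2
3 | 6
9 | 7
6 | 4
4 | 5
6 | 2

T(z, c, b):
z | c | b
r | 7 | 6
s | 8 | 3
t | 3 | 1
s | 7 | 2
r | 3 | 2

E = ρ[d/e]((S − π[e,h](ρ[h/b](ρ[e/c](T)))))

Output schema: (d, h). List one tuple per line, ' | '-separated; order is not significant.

Per-node cardinality:
  S → 6
  T → 5
  ρ[e/c](T) → 5
  ρ[h/b](ρ[e/c](T)) → 5
  π[e,h](ρ[h/b](ρ[e/c](T))) → 5
  (S − π[e,h](ρ[h/b](ρ[e/c](T)))) → 6
  ρ[d/e]((S − π[e,h](ρ[h/b](ρ[e/c](T))))) → 6

== RESULT ==
d | h
3 | 6
4 | 5
5 | 2
6 | 2
6 | 4
9 | 7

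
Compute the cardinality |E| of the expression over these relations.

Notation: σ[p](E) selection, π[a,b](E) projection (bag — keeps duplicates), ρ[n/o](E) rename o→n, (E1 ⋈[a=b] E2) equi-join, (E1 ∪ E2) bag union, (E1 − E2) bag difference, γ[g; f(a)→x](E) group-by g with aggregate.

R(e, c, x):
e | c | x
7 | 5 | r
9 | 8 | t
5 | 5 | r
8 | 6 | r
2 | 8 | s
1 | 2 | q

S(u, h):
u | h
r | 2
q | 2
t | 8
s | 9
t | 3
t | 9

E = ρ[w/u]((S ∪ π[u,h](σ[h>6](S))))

Stepwise |·|:
  S → 6
  S → 6
  σ[h>6](S) → 3
  π[u,h](σ[h>6](S)) → 3
  (S ∪ π[u,h](σ[h>6](S))) → 9
  ρ[w/u]((S ∪ π[u,h](σ[h>6](S)))) → 9

|E| = 9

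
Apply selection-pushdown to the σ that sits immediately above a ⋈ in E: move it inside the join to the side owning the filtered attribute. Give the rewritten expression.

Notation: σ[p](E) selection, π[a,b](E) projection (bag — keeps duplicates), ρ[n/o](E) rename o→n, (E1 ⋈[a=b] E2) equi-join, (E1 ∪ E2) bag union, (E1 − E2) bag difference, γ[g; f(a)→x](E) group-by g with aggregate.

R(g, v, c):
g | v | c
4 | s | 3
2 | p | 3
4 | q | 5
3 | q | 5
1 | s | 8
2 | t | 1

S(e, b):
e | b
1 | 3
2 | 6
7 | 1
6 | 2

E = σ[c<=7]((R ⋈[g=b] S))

σ filters on c, owned by the left side.
E' = (σ[c<=7](R) ⋈[g=b] S)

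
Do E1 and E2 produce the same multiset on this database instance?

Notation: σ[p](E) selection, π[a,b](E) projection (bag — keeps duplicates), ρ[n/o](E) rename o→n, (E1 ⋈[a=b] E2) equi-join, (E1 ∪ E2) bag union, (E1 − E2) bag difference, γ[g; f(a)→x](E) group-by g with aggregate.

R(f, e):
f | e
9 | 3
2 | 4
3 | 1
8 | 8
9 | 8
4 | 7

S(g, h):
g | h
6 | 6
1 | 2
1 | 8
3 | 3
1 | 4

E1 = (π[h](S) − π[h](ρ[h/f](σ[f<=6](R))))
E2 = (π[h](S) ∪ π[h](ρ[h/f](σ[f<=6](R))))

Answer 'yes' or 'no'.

E1 row counts bottom-up:
  S → 5
  π[h](S) → 5
  R → 6
  σ[f<=6](R) → 3
  ρ[h/f](σ[f<=6](R)) → 3
  π[h](ρ[h/f](σ[f<=6](R))) → 3
  (π[h](S) − π[h](ρ[h/f](σ[f<=6](R)))) → 2
E2 row counts bottom-up:
  S → 5
  π[h](S) → 5
  R → 6
  σ[f<=6](R) → 3
  ρ[h/f](σ[f<=6](R)) → 3
  π[h](ρ[h/f](σ[f<=6](R))) → 3
  (π[h](S) ∪ π[h](ρ[h/f](σ[f<=6](R)))) → 8

E1 result:
h
6
8
E2 result:
h
2
2
3
3
4
4
6
8
Witness: (2,) appears 0× in E1 but 2× in E2.

no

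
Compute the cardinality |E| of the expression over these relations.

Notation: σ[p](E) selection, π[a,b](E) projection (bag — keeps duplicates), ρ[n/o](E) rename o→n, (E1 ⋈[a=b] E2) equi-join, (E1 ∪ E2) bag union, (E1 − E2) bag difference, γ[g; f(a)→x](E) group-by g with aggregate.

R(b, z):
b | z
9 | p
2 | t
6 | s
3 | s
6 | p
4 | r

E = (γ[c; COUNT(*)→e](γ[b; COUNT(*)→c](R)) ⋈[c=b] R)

Per-node cardinality:
  R → 6
  γ[b; COUNT(*)→c](R) → 5
  γ[c; COUNT(*)→e](γ[b; COUNT(*)→c](R)) → 2
  R → 6
  (γ[c; COUNT(*)→e](γ[b; COUNT(*)→c](R)) ⋈[c=b] R) → 1

|E| = 1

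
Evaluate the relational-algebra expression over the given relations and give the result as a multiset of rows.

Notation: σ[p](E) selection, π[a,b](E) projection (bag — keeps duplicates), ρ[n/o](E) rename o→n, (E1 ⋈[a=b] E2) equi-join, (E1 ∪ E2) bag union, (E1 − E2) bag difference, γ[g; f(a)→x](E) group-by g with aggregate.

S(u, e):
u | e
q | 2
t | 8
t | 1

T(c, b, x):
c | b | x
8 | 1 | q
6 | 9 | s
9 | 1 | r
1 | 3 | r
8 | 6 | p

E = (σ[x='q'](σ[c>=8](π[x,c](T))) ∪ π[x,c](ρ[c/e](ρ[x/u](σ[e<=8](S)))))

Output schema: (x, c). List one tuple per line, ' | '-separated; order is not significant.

Row counts bottom-up:
  T → 5
  π[x,c](T) → 5
  σ[c>=8](π[x,c](T)) → 3
  σ[x='q'](σ[c>=8](π[x,c](T))) → 1
  S → 3
  σ[e<=8](S) → 3
  ρ[x/u](σ[e<=8](S)) → 3
  ρ[c/e](ρ[x/u](σ[e<=8](S))) → 3
  π[x,c](ρ[c/e](ρ[x/u](σ[e<=8](S)))) → 3
  (σ[x='q'](σ[c>=8](π[x,c](T))) ∪ π[x,c](ρ[c/e](ρ[x/u](σ[e<=8](S))))) → 4

== RESULT ==
x | c
q | 2
q | 8
t | 1
t | 8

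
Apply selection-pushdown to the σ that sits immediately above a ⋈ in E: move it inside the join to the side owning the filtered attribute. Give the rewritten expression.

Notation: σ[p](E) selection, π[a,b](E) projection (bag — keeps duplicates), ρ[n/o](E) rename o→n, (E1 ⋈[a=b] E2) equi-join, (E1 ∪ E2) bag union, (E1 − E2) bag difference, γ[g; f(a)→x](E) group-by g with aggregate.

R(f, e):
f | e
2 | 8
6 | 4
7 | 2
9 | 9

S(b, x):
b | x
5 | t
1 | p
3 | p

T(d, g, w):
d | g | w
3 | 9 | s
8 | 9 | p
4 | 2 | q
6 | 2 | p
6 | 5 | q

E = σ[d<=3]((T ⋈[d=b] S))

σ filters on d, owned by the left side.
E' = (σ[d<=3](T) ⋈[d=b] S)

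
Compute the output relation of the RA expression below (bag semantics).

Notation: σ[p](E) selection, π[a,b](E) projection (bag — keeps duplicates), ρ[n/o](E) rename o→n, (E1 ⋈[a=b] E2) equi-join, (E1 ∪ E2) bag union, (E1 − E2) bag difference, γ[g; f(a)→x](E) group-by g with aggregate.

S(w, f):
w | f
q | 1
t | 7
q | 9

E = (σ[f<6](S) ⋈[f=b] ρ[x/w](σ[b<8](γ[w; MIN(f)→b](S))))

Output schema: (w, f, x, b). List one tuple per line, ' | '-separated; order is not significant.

Row counts bottom-up:
  S → 3
  σ[f<6](S) → 1
  S → 3
  γ[w; MIN(f)→b](S) → 2
  σ[b<8](γ[w; MIN(f)→b](S)) → 2
  ρ[x/w](σ[b<8](γ[w; MIN(f)→b](S))) → 2
  (σ[f<6](S) ⋈[f=b] ρ[x/w](σ[b<8](γ[w; MIN(f)→b](S)))) → 1

== RESULT ==
w | f | x | b
q | 1 | q | 1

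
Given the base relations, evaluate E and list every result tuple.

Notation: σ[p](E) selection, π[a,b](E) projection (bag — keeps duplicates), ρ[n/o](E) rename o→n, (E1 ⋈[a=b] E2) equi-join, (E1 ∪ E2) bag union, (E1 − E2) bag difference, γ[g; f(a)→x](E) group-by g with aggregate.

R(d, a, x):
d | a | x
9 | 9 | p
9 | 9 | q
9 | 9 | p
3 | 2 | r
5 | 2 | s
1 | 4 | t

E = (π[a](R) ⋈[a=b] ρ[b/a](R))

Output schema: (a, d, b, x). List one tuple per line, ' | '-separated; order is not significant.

Row counts bottom-up:
  R → 6
  π[a](R) → 6
  R → 6
  ρ[b/a](R) → 6
  (π[a](R) ⋈[a=b] ρ[b/a](R)) → 14

== RESULT ==
a | d | b | x
2 | 3 | 2 | r
2 | 3 | 2 | r
2 | 5 | 2 | s
2 | 5 | 2 | s
4 | 1 | 4 | t
9 | 9 | 9 | p
9 | 9 | 9 | p
9 | 9 | 9 | p
9 | 9 | 9 | p
9 | 9 | 9 | p
9 | 9 | 9 | p
9 | 9 | 9 | q
9 | 9 | 9 | q
9 | 9 | 9 | q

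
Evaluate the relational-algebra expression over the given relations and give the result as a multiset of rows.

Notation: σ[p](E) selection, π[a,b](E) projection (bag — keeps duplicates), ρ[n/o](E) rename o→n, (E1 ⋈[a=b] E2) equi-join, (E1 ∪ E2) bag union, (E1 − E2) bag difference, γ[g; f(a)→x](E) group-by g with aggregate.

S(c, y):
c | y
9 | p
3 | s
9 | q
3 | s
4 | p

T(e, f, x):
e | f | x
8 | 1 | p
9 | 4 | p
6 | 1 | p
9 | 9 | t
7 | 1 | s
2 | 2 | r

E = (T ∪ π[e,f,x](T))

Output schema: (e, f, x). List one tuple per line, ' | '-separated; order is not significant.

Stepwise |·|:
  T → 6
  T → 6
  π[e,f,x](T) → 6
  (T ∪ π[e,f,x](T)) → 12

== RESULT ==
e | f | x
2 | 2 | r
2 | 2 | r
6 | 1 | p
6 | 1 | p
7 | 1 | s
7 | 1 | s
8 | 1 | p
8 | 1 | p
9 | 4 | p
9 | 4 | p
9 | 9 | t
9 | 9 | t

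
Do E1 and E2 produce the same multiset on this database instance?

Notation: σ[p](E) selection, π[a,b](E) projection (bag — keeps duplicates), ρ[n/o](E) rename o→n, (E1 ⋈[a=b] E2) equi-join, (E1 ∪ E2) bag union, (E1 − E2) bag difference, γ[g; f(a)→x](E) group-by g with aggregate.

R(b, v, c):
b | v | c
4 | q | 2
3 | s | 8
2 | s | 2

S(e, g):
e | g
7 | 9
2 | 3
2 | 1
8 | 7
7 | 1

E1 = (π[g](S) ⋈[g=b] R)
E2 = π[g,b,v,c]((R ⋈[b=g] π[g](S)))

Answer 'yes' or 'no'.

E1 subexpression sizes:
  S → 5
  π[g](S) → 5
  R → 3
  (π[g](S) ⋈[g=b] R) → 1
E2 subexpression sizes:
  R → 3
  S → 5
  π[g](S) → 5
  (R ⋈[b=g] π[g](S)) → 1
  π[g,b,v,c]((R ⋈[b=g] π[g](S))) → 1

E1 and E2 produce the same multiset:
g | b | v | c
3 | 3 | s | 8

yes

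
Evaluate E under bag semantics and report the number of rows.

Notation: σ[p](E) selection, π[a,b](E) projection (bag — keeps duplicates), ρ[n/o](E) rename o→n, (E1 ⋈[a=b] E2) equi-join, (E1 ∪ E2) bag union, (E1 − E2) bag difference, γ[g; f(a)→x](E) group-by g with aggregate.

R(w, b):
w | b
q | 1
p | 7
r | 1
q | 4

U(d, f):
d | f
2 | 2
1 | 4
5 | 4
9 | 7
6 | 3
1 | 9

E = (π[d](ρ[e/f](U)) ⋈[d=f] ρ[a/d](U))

Row counts bottom-up:
  U → 6
  ρ[e/f](U) → 6
  π[d](ρ[e/f](U)) → 6
  U → 6
  ρ[a/d](U) → 6
  (π[d](ρ[e/f](U)) ⋈[d=f] ρ[a/d](U)) → 2

|E| = 2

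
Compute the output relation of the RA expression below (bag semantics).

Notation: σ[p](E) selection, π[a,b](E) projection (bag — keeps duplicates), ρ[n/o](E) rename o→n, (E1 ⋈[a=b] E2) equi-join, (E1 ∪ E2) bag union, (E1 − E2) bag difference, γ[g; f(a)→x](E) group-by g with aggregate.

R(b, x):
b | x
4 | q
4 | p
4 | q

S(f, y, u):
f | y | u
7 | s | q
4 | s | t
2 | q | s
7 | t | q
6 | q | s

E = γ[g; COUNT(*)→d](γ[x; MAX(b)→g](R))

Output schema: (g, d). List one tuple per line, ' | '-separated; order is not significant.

Stepwise |·|:
  R → 3
  γ[x; MAX(b)→g](R) → 2
  γ[g; COUNT(*)→d](γ[x; MAX(b)→g](R)) → 1

== RESULT ==
g | d
4 | 2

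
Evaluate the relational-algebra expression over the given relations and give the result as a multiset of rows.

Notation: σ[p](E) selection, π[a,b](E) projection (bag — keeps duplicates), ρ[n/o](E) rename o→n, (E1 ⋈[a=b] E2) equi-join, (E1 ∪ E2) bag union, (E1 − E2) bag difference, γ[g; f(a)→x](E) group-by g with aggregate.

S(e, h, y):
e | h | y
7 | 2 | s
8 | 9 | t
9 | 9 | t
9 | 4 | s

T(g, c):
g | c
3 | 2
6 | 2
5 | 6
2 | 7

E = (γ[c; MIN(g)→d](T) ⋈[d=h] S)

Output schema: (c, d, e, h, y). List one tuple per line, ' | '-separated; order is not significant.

Per-node cardinality:
  T → 4
  γ[c; MIN(g)→d](T) → 3
  S → 4
  (γ[c; MIN(g)→d](T) ⋈[d=h] S) → 1

== RESULT ==
c | d | e | h | y
7 | 2 | 7 | 2 | s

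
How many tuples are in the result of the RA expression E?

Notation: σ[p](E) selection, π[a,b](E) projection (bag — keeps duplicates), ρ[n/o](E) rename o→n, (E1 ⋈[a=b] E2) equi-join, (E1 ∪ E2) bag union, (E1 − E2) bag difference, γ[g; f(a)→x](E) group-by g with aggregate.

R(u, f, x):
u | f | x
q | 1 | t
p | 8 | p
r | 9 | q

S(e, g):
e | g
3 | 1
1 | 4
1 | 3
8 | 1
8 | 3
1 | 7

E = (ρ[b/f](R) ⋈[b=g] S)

Stepwise |·|:
  R → 3
  ρ[b/f](R) → 3
  S → 6
  (ρ[b/f](R) ⋈[b=g] S) → 2

|E| = 2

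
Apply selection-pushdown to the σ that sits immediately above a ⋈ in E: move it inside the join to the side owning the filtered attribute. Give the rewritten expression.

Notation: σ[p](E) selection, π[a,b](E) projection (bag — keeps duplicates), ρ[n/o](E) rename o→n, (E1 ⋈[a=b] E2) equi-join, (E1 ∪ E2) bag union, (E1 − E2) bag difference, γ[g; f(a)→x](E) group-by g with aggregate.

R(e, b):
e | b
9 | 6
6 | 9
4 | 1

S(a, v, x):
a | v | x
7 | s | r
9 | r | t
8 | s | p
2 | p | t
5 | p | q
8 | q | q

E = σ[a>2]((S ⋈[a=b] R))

σ filters on a, owned by the left side.
E' = (σ[a>2](S) ⋈[a=b] R)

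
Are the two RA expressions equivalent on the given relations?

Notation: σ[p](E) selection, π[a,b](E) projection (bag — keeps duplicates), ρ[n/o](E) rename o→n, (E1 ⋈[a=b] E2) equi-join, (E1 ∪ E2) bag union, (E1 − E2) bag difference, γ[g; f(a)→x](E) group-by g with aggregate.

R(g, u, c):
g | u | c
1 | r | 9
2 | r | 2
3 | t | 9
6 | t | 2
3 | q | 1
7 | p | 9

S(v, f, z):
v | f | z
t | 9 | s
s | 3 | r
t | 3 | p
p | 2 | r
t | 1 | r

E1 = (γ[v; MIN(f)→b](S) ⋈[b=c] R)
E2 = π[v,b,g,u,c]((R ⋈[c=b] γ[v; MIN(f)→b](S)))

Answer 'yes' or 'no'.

E1 subexpression sizes:
  S → 5
  γ[v; MIN(f)→b](S) → 3
  R → 6
  (γ[v; MIN(f)→b](S) ⋈[b=c] R) → 3
E2 subexpression sizes:
  R → 6
  S → 5
  γ[v; MIN(f)→b](S) → 3
  (R ⋈[c=b] γ[v; MIN(f)→b](S)) → 3
  π[v,b,g,u,c]((R ⋈[c=b] γ[v; MIN(f)→b](S))) → 3

E1 and E2 produce the same multiset:
v | b | g | u | c
p | 2 | 2 | r | 2
p | 2 | 6 | t | 2
t | 1 | 3 | q | 1

yes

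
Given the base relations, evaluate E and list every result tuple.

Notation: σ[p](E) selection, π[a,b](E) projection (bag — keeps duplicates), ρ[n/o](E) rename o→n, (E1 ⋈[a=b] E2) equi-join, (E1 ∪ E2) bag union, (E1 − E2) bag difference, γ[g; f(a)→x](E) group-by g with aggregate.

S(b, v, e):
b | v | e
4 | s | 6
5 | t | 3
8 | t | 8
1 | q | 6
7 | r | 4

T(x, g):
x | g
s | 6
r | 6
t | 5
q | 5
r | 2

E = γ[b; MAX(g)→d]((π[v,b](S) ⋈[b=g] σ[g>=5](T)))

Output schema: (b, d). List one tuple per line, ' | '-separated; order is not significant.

Stepwise |·|:
  S → 5
  π[v,b](S) → 5
  T → 5
  σ[g>=5](T) → 4
  (π[v,b](S) ⋈[b=g] σ[g>=5](T)) → 2
  γ[b; MAX(g)→d]((π[v,b](S) ⋈[b=g] σ[g>=5](T))) → 1

== RESULT ==
b | d
5 | 5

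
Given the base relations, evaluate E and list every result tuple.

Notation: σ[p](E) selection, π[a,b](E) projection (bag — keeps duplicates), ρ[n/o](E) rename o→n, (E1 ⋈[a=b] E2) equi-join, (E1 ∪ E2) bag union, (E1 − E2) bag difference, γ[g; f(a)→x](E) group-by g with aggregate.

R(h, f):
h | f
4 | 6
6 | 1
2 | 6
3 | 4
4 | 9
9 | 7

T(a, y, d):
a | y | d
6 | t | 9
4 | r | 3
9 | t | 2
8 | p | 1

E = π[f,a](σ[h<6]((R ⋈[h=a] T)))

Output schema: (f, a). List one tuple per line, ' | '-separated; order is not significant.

Subexpression sizes:
  R → 6
  T → 4
  (R ⋈[h=a] T) → 4
  σ[h<6]((R ⋈[h=a] T)) → 2
  π[f,a](σ[h<6]((R ⋈[h=a] T))) → 2

== RESULT ==
f | a
6 | 4
9 | 4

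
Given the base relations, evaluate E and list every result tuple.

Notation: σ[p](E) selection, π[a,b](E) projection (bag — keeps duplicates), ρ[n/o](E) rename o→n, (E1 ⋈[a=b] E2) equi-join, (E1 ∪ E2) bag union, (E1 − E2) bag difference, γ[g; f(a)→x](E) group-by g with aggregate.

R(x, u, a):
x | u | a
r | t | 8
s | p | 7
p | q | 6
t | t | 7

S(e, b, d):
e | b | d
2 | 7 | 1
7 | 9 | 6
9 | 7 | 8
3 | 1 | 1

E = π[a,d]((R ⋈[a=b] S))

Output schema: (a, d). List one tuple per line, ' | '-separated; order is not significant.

Row counts bottom-up:
  R → 4
  S → 4
  (R ⋈[a=b] S) → 4
  π[a,d]((R ⋈[a=b] S)) → 4

== RESULT ==
a | d
7 | 1
7 | 1
7 | 8
7 | 8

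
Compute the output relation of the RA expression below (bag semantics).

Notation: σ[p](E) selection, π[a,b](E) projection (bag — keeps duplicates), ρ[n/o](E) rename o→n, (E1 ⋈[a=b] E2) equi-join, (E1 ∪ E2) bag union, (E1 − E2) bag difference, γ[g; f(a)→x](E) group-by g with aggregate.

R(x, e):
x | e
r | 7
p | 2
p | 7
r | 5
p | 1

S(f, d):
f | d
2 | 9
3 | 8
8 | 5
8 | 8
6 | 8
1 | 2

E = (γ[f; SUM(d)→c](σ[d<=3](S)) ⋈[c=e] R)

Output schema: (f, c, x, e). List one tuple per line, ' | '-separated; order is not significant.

Subexpression sizes:
  S → 6
  σ[d<=3](S) → 1
  γ[f; SUM(d)→c](σ[d<=3](S)) → 1
  R → 5
  (γ[f; SUM(d)→c](σ[d<=3](S)) ⋈[c=e] R) → 1

== RESULT ==
f | c | x | e
1 | 2 | p | 2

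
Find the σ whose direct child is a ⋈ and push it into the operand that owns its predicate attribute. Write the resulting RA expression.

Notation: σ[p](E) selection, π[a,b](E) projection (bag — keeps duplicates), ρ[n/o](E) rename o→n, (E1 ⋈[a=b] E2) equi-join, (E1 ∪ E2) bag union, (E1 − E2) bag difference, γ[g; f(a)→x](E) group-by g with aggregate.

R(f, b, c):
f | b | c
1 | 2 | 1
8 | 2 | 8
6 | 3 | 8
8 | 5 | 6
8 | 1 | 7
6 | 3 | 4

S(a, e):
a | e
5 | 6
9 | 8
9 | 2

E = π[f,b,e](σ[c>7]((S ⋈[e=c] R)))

σ filters on c, owned by the right side.
E' = π[f,b,e]((S ⋈[e=c] σ[c>7](R)))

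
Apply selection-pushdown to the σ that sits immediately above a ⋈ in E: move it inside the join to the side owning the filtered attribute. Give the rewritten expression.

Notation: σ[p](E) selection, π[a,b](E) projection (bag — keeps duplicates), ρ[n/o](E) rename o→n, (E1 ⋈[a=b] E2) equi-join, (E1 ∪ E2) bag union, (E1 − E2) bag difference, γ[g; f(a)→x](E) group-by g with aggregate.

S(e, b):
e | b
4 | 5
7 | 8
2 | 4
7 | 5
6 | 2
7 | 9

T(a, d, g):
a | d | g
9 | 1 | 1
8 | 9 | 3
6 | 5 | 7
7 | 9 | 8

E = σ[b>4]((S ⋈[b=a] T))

σ filters on b, owned by the left side.
E' = (σ[b>4](S) ⋈[b=a] T)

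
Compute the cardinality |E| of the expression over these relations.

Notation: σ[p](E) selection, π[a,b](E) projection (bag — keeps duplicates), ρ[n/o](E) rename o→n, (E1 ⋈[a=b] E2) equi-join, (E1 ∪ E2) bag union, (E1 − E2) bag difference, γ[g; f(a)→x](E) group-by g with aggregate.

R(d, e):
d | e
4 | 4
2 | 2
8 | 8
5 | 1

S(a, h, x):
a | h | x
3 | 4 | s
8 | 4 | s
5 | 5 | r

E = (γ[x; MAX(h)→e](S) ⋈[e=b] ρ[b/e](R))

Row counts bottom-up:
  S → 3
  γ[x; MAX(h)→e](S) → 2
  R → 4
  ρ[b/e](R) → 4
  (γ[x; MAX(h)→e](S) ⋈[e=b] ρ[b/e](R)) → 1

|E| = 1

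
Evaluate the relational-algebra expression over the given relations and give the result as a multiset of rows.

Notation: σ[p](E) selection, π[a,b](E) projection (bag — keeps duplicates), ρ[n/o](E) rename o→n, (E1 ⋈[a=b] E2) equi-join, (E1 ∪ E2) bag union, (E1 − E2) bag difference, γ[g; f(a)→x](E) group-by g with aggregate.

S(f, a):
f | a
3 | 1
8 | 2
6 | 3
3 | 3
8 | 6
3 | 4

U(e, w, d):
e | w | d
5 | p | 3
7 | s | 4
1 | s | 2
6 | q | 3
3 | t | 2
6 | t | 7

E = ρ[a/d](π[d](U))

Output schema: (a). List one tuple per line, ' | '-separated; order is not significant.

Subexpression sizes:
  U → 6
  π[d](U) → 6
  ρ[a/d](π[d](U)) → 6

== RESULT ==
a
2
2
3
3
4
7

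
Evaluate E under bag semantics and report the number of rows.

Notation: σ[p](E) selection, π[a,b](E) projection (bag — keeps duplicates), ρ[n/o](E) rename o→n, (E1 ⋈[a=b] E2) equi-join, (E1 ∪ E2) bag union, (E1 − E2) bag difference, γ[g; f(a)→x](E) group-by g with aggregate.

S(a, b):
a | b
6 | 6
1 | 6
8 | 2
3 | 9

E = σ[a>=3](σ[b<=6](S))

Row counts bottom-up:
  S → 4
  σ[b<=6](S) → 3
  σ[a>=3](σ[b<=6](S)) → 2

|E| = 2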